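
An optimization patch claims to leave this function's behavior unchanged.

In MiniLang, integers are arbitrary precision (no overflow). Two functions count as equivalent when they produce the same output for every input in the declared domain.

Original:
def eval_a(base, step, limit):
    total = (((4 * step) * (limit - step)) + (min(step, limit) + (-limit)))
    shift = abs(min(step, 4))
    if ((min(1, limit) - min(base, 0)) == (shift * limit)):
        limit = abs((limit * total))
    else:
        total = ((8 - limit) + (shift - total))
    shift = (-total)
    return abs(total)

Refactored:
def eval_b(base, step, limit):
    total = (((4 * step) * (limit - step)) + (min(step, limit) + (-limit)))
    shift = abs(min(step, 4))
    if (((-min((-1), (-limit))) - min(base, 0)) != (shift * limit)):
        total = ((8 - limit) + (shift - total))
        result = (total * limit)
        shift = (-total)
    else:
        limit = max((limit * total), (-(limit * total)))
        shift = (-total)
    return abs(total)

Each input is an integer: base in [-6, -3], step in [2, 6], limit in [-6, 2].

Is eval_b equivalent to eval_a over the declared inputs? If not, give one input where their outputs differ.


There is a counterexample at base=-6, step=4, limit=2: 42 on one side, 32 on the other.
eval_a: total := -32 | shift := 4 | ((min(1, limit) - min(base, 0)) == (shift * limit)): false | total := 42 | shift := -42 | result 42
eval_b: total := -32 | shift := 4 | (((-min((-1), (-limit))) - min(base, 0)) != (shift * limit)): false | limit := 64 | shift := 32 | result 32
verdict: not equivalent; witness: base=-6, step=4, limit=2


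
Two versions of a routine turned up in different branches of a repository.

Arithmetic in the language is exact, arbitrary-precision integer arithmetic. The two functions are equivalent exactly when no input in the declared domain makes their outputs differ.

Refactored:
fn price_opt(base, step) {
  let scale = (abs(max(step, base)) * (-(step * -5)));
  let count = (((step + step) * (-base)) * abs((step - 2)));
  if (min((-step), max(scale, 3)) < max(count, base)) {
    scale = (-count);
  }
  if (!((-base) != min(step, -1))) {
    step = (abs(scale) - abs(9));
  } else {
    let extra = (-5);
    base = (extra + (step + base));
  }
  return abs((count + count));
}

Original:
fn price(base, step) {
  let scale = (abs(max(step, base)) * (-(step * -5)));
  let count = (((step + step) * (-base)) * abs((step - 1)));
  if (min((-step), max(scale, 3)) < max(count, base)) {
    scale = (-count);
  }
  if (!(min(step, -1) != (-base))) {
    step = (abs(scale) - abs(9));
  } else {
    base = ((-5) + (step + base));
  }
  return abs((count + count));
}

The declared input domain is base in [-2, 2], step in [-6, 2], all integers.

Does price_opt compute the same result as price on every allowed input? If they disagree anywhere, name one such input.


On input base=-2, step=-6, price returns 336 while price_opt returns 384.
verdict: not equivalent; witness: base=-2, step=-6


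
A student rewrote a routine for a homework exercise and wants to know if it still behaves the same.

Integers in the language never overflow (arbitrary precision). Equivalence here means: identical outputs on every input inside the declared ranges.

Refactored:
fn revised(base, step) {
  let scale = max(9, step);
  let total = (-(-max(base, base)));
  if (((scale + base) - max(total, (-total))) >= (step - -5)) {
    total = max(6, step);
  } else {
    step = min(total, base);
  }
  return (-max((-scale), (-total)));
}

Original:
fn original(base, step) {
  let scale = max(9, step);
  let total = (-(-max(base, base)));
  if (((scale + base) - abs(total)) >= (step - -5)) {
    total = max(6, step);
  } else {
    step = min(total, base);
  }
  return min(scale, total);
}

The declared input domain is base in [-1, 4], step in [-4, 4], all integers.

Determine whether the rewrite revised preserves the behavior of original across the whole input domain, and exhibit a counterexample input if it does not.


Although min/max/abs usage differs, 54/54 inputs agree.
verdict: equivalent


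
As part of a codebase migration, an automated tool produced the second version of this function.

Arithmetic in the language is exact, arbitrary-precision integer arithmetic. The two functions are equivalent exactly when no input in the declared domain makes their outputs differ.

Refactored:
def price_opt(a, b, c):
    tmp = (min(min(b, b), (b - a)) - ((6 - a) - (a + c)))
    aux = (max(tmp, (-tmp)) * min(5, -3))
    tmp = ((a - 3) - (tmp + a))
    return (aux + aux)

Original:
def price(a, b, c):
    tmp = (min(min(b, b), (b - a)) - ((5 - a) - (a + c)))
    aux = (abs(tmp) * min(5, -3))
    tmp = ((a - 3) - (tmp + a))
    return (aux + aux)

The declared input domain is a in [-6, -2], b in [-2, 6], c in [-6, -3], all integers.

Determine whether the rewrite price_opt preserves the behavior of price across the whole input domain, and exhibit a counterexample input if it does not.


Run the pair on a=-6, b=-2, c=-6.
price: tmp=-25, then aux=-75, then tmp=22, then returns -150
price_opt: tmp=-26, then aux=-78, then tmp=23, then returns -156
-150 against -156: the behavior changed.
verdict: not equivalent; witness: a=-6, b=-2, c=-6


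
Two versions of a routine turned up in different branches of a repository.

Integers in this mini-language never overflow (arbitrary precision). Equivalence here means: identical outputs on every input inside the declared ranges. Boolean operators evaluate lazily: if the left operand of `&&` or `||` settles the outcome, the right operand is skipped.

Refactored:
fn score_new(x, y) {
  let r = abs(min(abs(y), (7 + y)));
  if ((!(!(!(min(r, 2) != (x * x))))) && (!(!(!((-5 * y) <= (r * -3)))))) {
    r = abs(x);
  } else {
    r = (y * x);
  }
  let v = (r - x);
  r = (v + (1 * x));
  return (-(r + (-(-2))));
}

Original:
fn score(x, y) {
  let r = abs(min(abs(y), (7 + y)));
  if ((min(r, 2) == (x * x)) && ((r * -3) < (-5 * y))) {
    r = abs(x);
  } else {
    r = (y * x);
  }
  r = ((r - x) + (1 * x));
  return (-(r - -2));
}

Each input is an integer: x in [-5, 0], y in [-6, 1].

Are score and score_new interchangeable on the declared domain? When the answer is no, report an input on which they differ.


Behavior is preserved: although arithmetic usage differs; boolean connective usage differs; local variable names differ; comparison usage differs; statement counts differ, the outputs never diverge.
One worked example (x=-5, y=-5) — score: r := 2 | ((min(r, 2) == (x * x)) && ((r * -3) < (-5 * y))): false | r := 25 | r := 25 | result -27; score_new: r := 2 | ((!(!(!(min(r, 2) != (x * x))))) && (!(!(!((-5 * y) <= (r * -3)))))): false | r := 25 | v := 30 | r := 25 | result -27; agreement on -27.
Across all 48 domain points the two functions coincide.
verdict: equivalent


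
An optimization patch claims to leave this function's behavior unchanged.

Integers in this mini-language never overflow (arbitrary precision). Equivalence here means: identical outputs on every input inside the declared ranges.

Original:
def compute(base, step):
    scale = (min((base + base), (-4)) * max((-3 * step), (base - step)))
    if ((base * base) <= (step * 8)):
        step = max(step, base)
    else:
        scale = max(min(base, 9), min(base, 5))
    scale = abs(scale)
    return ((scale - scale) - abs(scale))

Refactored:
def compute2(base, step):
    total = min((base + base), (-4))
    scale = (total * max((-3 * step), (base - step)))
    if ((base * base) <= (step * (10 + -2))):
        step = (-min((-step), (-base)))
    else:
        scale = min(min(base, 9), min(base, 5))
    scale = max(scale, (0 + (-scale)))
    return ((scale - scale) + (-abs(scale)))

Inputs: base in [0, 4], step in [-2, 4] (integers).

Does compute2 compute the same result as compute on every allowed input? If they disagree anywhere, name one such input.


The edit looks behavioral (`max(min(base, 9), min(base, 5))` became `min(min(base, 9), min(base, 5))`), but over these ranges it never changes the outcome; all 35 inputs agree.
verdict: equivalent


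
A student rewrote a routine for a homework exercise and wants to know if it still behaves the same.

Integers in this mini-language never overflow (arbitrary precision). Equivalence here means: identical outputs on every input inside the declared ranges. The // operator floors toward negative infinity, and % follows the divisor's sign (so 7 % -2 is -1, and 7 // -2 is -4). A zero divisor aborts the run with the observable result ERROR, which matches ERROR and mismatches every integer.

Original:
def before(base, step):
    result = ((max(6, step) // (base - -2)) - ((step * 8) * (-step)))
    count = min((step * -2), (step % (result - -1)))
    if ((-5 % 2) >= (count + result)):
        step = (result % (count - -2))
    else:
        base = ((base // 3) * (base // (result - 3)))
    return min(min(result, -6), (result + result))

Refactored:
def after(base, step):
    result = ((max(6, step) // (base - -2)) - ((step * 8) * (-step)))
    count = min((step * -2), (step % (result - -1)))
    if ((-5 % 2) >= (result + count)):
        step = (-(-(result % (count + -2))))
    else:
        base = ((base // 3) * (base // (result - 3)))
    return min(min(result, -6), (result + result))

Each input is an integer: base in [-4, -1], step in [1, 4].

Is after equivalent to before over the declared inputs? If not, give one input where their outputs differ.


These are not equivalent — on base=-3, step=1 the outputs split (ERROR vs -6).
before: result becomes 2; next count becomes -2; next ((-5 % 2) >= (count + result)) evaluates to true; next hits division by zero so the output is ERROR
after: result becomes 2; next count becomes -2; next ((-5 % 2) >= (result + count)) evaluates to true; next step becomes -2; next final value -6
verdict: not equivalent; witness: base=-3, step=1


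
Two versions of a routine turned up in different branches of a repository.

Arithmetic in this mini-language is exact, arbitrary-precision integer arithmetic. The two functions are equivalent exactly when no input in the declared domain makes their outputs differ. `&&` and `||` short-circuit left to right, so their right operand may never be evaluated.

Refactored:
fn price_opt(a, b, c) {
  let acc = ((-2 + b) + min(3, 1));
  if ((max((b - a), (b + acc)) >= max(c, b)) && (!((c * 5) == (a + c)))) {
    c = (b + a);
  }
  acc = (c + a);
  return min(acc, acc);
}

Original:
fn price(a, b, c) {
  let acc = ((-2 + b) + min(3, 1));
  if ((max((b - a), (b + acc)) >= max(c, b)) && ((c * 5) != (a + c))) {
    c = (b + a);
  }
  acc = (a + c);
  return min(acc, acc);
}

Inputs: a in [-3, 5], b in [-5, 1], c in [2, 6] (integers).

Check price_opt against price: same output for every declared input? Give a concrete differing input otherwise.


Equivalent — the differences include comparison usage differs, boolean connective usage differs, yet no declared input distinguishes the two.
Spot check at a=-1, b=-2, c=6 — price: acc = -3; ((max((b - a), (b + acc)) >= max(c, b)) && ((c * 5) != (a + c))) -> false; acc = 5; return 5. price_opt: acc = -3; ((max((b - a), (b + acc)) >= max(c, b)) && (!((c * 5) == (a + c)))) -> false; acc = 5; return 5. Both give 5.
Sweeping the whole domain (315 inputs) finds no disagreement.
verdict: equivalent


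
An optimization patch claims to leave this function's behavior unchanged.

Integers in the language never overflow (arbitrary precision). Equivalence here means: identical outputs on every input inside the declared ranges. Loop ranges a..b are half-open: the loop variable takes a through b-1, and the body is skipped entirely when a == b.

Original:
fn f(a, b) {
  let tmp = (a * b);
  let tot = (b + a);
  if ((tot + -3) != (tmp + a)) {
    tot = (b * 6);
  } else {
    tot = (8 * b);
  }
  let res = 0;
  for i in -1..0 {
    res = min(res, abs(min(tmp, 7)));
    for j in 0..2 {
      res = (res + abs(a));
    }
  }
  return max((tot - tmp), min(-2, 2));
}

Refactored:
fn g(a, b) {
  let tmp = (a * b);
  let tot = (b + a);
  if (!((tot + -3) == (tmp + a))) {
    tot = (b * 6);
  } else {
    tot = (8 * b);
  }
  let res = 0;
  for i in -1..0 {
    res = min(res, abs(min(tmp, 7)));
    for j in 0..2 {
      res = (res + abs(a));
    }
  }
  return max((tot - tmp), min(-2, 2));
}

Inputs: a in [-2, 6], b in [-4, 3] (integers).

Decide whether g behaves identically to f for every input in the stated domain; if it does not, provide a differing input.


Equivalent — the differences include comparison usage differs; also boolean connective usage differs, yet no declared input distinguishes the two.
As a probe, take a=6, b=-2: f runs tmp = -12; tot = 4; ((tot + -3) != (tmp + a)) -> true; tot = -12; res = 0; [i=-1]; res = 0; [j=0]; res = 6; [j=1]; res = 12; return 0; g runs tmp = -12; tot = 4; (!((tot + -3) == (tmp + a))) -> true; tot = -12; res = 0; [i=-1]; res = 0; [j=0]; res = 6; [j=1]; res = 12; return 0; both end at 0.
An exhaustive pass over the 72 declared inputs shows identical outputs.
verdict: equivalent


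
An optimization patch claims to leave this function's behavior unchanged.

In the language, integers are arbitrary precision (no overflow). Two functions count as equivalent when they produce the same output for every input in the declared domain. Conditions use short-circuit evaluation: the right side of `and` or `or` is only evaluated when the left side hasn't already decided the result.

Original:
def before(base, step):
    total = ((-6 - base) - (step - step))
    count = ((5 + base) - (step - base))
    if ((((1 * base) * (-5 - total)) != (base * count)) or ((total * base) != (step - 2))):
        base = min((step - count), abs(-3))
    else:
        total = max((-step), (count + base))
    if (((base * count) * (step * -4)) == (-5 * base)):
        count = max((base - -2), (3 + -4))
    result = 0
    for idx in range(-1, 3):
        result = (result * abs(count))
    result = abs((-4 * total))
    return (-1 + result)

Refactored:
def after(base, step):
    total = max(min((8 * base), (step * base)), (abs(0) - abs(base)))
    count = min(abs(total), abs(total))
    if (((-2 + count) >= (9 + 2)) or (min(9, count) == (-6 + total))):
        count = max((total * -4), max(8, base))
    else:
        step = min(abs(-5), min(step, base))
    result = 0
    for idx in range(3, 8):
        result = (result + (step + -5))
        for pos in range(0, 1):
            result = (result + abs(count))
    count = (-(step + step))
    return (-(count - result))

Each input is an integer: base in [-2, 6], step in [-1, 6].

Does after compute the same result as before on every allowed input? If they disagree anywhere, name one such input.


These are not equivalent — on base=-2, step=-1 the outputs split (15 vs -29).
before: total becomes -4; next count becomes 2; next ((((1 * base) * (-5 - total)) != (base * count)) or ((total * base) != (step - 2))) evaluates to true; next base becomes -3; next (((base * count) * (step * -4)) == (-5 * base)) evaluates to false; next result becomes 0; next at idx=-1:; next result becomes 0; next at idx=0:; next result becomes 0; next at idx=1:; next result becomes 0; next at idx=2:; next result becomes 0; next result becomes 16; next final value 15
after: total becomes -2; next count becomes 2; next (((-2 + count) >= (9 + 2)) or (min(9, count) == (-6 + total))) evaluates to false; next step becomes -2; next result becomes 0; next at idx=3:; next result becomes -7; next at pos=0:; next result becomes -5; next at idx=4:; next result becomes -12; next at pos=0:; next result becomes -10; next at idx=5:; next result becomes -17; next at pos=0:; next result becomes -15; next at idx=6:; next result becomes -22; next at pos=0:; next result becomes -20; next at idx=7:; next result becomes -27; next at pos=0:; next result becomes -25; next count becomes 4; next final value -29
verdict: not equivalent; witness: base=-2, step=-1


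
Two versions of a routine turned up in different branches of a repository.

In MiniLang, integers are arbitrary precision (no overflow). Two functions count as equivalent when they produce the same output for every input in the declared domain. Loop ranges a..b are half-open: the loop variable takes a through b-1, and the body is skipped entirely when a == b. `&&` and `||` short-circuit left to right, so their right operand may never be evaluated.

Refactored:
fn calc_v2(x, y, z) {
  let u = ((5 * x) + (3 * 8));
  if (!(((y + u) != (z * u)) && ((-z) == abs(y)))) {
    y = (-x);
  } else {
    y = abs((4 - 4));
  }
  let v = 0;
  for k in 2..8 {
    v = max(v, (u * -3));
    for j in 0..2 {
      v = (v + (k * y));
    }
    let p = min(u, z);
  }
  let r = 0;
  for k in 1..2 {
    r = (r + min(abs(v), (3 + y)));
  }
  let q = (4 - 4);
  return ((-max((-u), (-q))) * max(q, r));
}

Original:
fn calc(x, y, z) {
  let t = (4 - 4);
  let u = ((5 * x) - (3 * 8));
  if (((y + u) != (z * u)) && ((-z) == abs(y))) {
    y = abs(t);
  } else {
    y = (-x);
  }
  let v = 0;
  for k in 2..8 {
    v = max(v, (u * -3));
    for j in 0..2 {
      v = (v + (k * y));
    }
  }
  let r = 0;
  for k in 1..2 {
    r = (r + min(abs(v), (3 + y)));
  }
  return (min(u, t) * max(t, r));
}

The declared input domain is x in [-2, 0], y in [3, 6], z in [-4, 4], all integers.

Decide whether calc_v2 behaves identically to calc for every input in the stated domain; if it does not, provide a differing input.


Evaluate both at x=-2, y=3, z=-4.
calc: t=0, then u=-34, then (((y + u) != (z * u)) && ((-z) == abs(y))) is false, then y=2, then v=0, then (k=2), then v=102, then (j=0), then v=106, then (j=1), then v=110, then (k=3), then v=110, then (j=0), then v=116, then (j=1), then v=122, then (k=4), then v=122, then (j=0), then v=130, then (j=1), then v=138, then (k=5), then v=138, then (j=0), then v=148, then (j=1), then v=158, then (k=6), then v=158, then (j=0), then v=170, then (j=1), then v=182, then (k=7), then v=182, then (j=0), then v=196, then (j=1), then v=210, then r=0, then (k=1), then r=5, then returns -170
calc_v2: u=14, then (!(((y + u) != (z * u)) && ((-z) == abs(y)))) is true, then y=2, then v=0, then (k=2), then v=0, then (j=0), then v=4, then (j=1), then v=8, then p=-4, then (k=3), then v=8, then (j=0), then v=14, then (j=1), then v=20, then p=-4, then (k=4), then v=20, then (j=0), then v=28, then (j=1), then v=36, then p=-4, then (k=5), then v=36, then (j=0), then v=46, then (j=1), then v=56, then p=-4, then (k=6), then v=56, then (j=0), then v=68, then (j=1), then v=80, then p=-4, then (k=7), then v=80, then (j=0), then v=94, then (j=1), then v=108, then p=-4, then r=0, then (k=1), then r=5, then q=0, then returns 0
-170 vs 0 — the two versions disagree here.
verdict: not equivalent; witness: x=-2, y=3, z=-4


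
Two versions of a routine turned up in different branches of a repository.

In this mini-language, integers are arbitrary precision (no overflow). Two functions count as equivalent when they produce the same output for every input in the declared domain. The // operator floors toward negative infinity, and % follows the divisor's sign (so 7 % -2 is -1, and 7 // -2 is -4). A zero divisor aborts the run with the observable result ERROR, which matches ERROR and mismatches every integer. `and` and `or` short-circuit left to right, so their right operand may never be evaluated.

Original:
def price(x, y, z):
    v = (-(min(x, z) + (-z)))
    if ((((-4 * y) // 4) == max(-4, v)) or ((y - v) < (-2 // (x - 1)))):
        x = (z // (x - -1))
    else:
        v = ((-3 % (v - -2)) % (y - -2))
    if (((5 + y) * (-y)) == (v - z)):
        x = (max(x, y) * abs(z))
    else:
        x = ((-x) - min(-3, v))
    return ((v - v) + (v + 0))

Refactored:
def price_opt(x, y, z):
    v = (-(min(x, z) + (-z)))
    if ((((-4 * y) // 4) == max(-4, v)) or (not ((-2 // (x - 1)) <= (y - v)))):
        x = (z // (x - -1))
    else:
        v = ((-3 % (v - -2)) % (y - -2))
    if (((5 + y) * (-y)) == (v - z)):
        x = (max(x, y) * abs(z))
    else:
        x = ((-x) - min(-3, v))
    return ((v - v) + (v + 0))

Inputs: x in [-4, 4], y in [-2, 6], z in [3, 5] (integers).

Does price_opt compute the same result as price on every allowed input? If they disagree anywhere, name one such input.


The two are interchangeable: boolean connective usage differs; comparison usage differs, and every declared input agrees.
Spot check at x=0, y=5, z=3 — price: v := 3 | ((((-4 * y) // 4) == max(-4, v)) or ((y - v) < (-2 // (x - 1)))): false | v := 2 | (((5 + y) * (-y)) == (v - z)): false | x := 3 | result 2. price_opt: v := 3 | ((((-4 * y) // 4) == max(-4, v)) or (not ((-2 // (x - 1)) <= (y - v)))): false | v := 2 | (((5 + y) * (-y)) == (v - z)): false | x := 3 | result 2. Both give 2.
Every one of the 243 inputs gives matching results.
verdict: equivalent


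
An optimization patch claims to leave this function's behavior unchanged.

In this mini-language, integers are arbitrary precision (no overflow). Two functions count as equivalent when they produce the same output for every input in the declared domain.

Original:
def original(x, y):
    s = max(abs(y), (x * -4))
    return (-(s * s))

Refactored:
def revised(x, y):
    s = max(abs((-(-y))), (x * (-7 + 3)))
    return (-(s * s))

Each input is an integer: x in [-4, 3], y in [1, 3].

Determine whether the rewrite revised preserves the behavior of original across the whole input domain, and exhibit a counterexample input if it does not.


Differences: constant usage differs, arithmetic usage differs — yet all 24 inputs agree.
verdict: equivalent


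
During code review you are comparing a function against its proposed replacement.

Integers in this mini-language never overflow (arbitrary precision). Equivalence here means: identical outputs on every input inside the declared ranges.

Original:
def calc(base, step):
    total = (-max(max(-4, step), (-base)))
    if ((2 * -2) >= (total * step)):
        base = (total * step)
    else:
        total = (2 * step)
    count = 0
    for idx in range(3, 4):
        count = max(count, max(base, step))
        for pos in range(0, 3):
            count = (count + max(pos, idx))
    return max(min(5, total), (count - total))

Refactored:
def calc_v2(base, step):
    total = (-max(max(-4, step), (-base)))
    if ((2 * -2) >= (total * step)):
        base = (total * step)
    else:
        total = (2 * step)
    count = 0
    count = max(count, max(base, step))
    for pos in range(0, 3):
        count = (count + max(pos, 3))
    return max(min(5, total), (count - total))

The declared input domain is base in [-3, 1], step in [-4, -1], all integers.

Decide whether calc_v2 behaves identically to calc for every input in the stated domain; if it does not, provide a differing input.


Although statement counts differ; local variable names differ; constant usage differs; loop structure differs, 20/20 inputs agree.
verdict: equivalent


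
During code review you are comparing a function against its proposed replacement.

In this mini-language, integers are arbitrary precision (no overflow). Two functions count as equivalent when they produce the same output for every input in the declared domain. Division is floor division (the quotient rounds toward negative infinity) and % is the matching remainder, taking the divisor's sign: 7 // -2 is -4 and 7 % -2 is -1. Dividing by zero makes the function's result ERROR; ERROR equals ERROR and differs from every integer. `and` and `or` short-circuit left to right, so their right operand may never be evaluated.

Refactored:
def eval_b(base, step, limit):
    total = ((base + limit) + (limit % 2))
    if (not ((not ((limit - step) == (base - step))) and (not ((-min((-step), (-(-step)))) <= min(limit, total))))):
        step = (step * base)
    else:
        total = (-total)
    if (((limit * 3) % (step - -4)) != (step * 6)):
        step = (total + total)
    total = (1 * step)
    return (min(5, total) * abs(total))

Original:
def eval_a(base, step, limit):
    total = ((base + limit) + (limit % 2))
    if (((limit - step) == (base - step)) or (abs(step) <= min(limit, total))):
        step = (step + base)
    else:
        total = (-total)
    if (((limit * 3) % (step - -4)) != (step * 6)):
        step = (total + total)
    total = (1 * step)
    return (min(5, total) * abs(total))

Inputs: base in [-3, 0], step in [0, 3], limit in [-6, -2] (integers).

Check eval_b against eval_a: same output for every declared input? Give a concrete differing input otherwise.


These are not equivalent — on base=-2, step=2, limit=-2 the outputs split (-64 vs ERROR).
eval_a: total := -4 | (((limit - step) == (base - step)) or (abs(step) <= min(limit, total))): true | step := 0 | (((limit * 3) % (step - -4)) != (step * 6)): true | step := -8 | total := -8 | result -64
eval_b: total := -4 | (not ((not ((limit - step) == (base - step))) and (not ((-min((-step), (-(-step)))) <= min(limit, total))))): true | step := -4 | divide-by-zero, output ERROR
verdict: not equivalent; witness: base=-2, step=2, limit=-2


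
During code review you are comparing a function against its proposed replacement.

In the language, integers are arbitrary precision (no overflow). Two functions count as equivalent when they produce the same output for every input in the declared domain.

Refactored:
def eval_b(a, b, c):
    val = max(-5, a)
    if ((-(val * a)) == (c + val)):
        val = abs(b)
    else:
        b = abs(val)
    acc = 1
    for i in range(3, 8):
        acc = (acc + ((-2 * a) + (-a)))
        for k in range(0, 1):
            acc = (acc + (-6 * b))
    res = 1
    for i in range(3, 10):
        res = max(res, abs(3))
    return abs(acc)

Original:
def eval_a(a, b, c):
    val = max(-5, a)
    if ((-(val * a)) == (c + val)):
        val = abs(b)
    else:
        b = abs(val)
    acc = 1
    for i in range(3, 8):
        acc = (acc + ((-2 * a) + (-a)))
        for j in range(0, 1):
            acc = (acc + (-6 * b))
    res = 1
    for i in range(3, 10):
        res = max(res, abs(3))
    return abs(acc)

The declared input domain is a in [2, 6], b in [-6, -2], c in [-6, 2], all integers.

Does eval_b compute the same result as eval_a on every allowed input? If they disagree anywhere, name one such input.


Side by side, the visible changes include: local variable names differ.
As a probe, take a=4, b=-4, c=0: eval_a runs val := 4 | ((-(val * a)) == (c + val)): false | b := 4 | acc := 1 | iter i=3: | acc := -11 | iter j=0: | acc := -35 | iter i=4: | acc := -47 | iter j=0: | acc := -71 | iter i=5: | acc := -83 | iter j=0: | acc := -107 | iter i=6: | acc := -119 | iter j=0: | acc := -143 | iter i=7: | acc := -155 | iter j=0: | acc := -179 | res := 1 | iter i=3: | res := 3 | iter i=4: | res := 3 | iter i=5: | res := 3 | iter i=6: | res := 3 | iter i=7: | res := 3 | iter i=8: | res := 3 | iter i=9: | res := 3 | result 179; eval_b runs val := 4 | ((-(val * a)) == (c + val)): false | b := 4 | acc := 1 | iter i=3: | acc := -11 | iter k=0: | acc := -35 | iter i=4: | acc := -47 | iter k=0: | acc := -71 | iter i=5: | acc := -83 | iter k=0: | acc := -107 | iter i=6: | acc := -119 | iter k=0: | acc := -143 | iter i=7: | acc := -155 | iter k=0: | acc := -179 | res := 1 | iter i=3: | res := 3 | iter i=4: | res := 3 | iter i=5: | res := 3 | iter i=6: | res := 3 | iter i=7: | res := 3 | iter i=8: | res := 3 | iter i=9: | res := 3 | result 179; both end at 179.
Checked all 225 inputs in the declared domain: the outputs agree on every one.
verdict: equivalent


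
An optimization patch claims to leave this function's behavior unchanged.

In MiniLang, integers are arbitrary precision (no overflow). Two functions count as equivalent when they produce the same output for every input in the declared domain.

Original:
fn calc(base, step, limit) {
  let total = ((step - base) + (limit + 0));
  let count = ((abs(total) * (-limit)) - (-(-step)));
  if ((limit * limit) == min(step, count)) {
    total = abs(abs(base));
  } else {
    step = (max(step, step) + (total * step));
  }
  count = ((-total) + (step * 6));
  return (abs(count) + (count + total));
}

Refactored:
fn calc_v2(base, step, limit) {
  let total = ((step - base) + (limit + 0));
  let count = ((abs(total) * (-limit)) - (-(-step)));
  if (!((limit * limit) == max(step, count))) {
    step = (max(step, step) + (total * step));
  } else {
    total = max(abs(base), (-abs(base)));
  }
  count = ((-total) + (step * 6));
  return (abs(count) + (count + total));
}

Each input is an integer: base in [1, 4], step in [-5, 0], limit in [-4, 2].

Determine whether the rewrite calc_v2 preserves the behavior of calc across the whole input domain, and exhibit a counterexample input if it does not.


The suspicious edit (`min(step, count)` became `max(step, count)`) never changes the result for any input inside the declared domain; all 168 inputs agree.
verdict: equivalent


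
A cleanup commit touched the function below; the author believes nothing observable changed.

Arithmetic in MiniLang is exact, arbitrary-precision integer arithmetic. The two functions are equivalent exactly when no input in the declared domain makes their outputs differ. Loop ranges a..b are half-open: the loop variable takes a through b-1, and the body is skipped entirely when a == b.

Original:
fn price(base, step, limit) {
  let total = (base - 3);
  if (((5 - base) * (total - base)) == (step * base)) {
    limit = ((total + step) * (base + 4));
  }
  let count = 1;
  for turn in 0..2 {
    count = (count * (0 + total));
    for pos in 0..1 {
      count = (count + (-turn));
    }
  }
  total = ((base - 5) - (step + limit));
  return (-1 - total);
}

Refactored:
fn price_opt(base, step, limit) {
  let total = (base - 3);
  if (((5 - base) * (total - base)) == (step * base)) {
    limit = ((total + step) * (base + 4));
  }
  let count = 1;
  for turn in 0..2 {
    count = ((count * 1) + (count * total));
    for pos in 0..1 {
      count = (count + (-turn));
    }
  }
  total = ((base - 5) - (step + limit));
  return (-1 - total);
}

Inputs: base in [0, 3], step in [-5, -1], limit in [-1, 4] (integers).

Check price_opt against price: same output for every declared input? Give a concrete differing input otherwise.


Equivalent. The edit looks behavioral (`0` became `1`), but over these ranges it never changes the outcome.
An exhaustive pass over the 120 declared inputs shows identical outputs.
Spot check at base=1, step=-1, limit=4 — price: total=-2, then (((5 - base) * (total - base)) == (step * base)) is false, then count=1, then (turn=0), then count=-2, then (pos=0), then count=-2, then (turn=1), then count=4, then (pos=0), then count=3, then total=-7, then returns 6. price_opt: total=-2, then (((5 - base) * (total - base)) == (step * base)) is false, then count=1, then (turn=0), then count=-1, then (pos=0), then count=-1, then (turn=1), then count=1, then (pos=0), then count=0, then total=-7, then returns 6. Both give 6.
verdict: equivalent


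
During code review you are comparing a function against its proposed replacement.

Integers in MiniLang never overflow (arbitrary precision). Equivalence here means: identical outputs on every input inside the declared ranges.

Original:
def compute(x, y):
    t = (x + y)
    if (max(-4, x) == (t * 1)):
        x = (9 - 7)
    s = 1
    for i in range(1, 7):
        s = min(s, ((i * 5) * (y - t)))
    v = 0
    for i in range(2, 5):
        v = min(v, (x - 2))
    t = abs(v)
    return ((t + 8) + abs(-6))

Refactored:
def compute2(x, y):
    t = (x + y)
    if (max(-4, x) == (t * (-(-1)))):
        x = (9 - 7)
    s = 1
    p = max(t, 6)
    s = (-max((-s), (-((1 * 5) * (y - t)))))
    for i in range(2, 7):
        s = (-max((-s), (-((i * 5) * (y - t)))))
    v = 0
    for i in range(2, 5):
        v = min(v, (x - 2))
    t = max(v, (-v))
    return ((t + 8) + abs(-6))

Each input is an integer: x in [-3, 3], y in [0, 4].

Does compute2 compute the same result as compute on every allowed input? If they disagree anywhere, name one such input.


This is a faithful refactor — arithmetic usage differs, and constant usage differs, and min/max/abs usage differs, and statement counts differ, and local variable names differ, and loop structure differs, but the computed results match everywhere.
Spot check at x=1, y=0 — compute: t := 1 | (max(-4, x) == (t * 1)): true | x := 2 | s := 1 | iter i=1: | s := -5 | iter i=2: | s := -10 | iter i=3: | s := -15 | iter i=4: | s := -20 | iter i=5: | s := -25 | iter i=6: | s := -30 | v := 0 | iter i=2: | v := 0 | iter i=3: | v := 0 | iter i=4: | v := 0 | t := 0 | result 14. compute2: t := 1 | (max(-4, x) == (t * (-(-1)))): true | x := 2 | s := 1 | p := 6 | s := -5 | iter i=2: | s := -10 | iter i=3: | s := -15 | iter i=4: | s := -20 | iter i=5: | s := -25 | iter i=6: | s := -30 | v := 0 | iter i=2: | v := 0 | iter i=3: | v := 0 | iter i=4: | v := 0 | t := 0 | result 14. Both give 14.
Checked all 35 inputs in the declared domain: the outputs agree on every one.
verdict: equivalent


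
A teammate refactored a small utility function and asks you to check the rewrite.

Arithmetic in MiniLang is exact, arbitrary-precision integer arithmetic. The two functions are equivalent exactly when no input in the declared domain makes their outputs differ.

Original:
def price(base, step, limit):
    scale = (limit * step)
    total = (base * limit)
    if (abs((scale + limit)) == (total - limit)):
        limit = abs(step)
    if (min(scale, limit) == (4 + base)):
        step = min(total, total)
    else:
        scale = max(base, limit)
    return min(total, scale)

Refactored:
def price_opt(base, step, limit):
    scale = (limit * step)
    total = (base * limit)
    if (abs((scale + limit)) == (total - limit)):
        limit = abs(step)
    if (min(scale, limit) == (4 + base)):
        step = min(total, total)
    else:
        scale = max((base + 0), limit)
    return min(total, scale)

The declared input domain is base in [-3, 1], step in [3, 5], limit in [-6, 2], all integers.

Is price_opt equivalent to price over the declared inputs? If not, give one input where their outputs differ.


The two are interchangeable: arithmetic usage differs; also constant usage differs, and every declared input agrees.
One worked example (base=-2, step=4, limit=-6) — price: scale=-24, then total=12, then (abs((scale + limit)) == (total - limit)) is false, then (min(scale, limit) == (4 + base)) is false, then scale=-2, then returns -2; price_opt: scale=-24, then total=12, then (abs((scale + limit)) == (total - limit)) is false, then (min(scale, limit) == (4 + base)) is false, then scale=-2, then returns -2; agreement on -2.
Checked all 135 inputs in the declared domain: the outputs agree on every one.
verdict: equivalent


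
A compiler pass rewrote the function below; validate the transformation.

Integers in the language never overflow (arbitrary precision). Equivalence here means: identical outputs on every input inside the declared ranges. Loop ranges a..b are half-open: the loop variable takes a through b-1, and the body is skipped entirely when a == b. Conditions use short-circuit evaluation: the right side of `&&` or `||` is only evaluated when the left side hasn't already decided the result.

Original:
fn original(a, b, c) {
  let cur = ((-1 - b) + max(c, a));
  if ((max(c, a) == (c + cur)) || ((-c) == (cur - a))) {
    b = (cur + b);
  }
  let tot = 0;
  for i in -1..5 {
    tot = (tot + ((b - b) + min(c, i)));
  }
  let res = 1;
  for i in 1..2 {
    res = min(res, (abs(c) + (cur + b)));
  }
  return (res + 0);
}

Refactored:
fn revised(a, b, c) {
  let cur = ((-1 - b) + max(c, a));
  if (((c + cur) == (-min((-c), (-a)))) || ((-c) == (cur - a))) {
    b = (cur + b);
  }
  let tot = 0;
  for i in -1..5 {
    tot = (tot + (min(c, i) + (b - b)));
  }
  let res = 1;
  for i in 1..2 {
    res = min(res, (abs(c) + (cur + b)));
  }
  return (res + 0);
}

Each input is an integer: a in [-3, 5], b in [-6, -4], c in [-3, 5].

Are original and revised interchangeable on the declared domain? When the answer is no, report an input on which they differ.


Reading the diff, among the changes: min/max/abs usage differs.
As a probe, take a=-3, b=-4, c=4: original runs cur becomes 7; next ((max(c, a) == (c + cur)) || ((-c) == (cur - a))) evaluates to false; next tot becomes 0; next at i=-1:; next tot becomes -1; next at i=0:; next tot becomes -1; next at i=1:; next tot becomes 0; next at i=2:; next tot becomes 2; next at i=3:; next tot becomes 5; next at i=4:; next tot becomes 9; next res becomes 1; next at i=1:; next res becomes 1; next final value 1; revised runs cur becomes 7; next (((c + cur) == (-min((-c), (-a)))) || ((-c) == (cur - a))) evaluates to false; next tot becomes 0; next at i=-1:; next tot becomes -1; next at i=0:; next tot becomes -1; next at i=1:; next tot becomes 0; next at i=2:; next tot becomes 2; next at i=3:; next tot becomes 5; next at i=4:; next tot becomes 9; next res becomes 1; next at i=1:; next res becomes 1; next final value 1; both end at 1.
Checked all 243 inputs in the declared domain: the outputs agree on every one.
verdict: equivalent


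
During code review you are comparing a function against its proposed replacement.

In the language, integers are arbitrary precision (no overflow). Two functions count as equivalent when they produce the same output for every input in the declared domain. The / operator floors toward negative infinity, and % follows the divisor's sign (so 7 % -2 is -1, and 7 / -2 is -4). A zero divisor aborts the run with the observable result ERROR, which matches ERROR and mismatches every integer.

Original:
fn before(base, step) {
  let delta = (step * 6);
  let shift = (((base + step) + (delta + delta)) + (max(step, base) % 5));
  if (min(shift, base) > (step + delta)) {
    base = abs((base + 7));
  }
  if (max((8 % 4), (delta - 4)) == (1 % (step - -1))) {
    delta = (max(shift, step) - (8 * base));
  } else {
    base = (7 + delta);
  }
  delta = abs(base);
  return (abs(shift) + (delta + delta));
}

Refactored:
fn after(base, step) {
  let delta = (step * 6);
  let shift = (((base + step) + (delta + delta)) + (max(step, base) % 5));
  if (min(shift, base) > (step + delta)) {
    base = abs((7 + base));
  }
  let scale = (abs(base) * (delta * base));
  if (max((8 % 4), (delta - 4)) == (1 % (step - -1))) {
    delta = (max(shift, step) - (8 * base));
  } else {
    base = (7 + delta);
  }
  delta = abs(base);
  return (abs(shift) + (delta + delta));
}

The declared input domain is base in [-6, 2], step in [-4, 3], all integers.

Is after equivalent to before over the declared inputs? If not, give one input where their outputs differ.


Side by side, the visible changes include: local variable names differ; and min/max/abs usage differs; and arithmetic usage differs; and statement counts differ.
One worked example (base=0, step=2) — before: delta becomes 12; next shift becomes 28; next (min(shift, base) > (step + delta)) evaluates to false; next (max((8 % 4), (delta - 4)) == (1 % (step - -1))) evaluates to false; next base becomes 19; next delta becomes 19; next final value 66; after: delta becomes 12; next shift becomes 28; next (min(shift, base) > (step + delta)) evaluates to false; next scale becomes 0; next (max((8 % 4), (delta - 4)) == (1 % (step - -1))) evaluates to false; next base becomes 19; next delta becomes 19; next final value 66; agreement on 66.
Every one of the 72 inputs gives matching results.
verdict: equivalent


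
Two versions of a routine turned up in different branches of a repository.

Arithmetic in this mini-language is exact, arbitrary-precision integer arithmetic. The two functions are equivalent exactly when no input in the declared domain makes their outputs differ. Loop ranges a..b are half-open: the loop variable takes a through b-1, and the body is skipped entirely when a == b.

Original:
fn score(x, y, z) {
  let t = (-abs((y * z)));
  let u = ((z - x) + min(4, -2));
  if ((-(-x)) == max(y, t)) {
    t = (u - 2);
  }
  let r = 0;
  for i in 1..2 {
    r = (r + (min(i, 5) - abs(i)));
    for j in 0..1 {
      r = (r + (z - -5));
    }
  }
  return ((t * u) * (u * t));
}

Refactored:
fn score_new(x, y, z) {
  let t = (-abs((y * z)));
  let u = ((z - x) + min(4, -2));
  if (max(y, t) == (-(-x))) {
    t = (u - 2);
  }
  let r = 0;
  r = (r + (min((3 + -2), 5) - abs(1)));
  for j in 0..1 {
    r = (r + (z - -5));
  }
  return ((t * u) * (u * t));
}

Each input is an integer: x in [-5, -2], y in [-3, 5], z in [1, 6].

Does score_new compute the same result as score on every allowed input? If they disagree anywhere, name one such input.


Although constant usage differs; and arithmetic usage differs; and statement counts differ; and local variable names differ; and loop structure differs, 216/216 inputs agree.
verdict: equivalent
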